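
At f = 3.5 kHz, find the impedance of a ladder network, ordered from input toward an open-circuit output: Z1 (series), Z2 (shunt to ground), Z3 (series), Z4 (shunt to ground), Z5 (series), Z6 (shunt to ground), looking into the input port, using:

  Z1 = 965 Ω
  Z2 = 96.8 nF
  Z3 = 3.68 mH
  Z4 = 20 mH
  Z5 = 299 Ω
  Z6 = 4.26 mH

Step 1 — Angular frequency: ω = 2π·f = 2π·3500 = 2.199e+04 rad/s.
Step 2 — Component impedances:
  Z1: Z = R = 965 Ω
  Z2: Z = 1/(jωC) = -j/(ω·C) = 0 - j469.8 Ω
  Z3: Z = jωL = j·2.199e+04·0.00368 = 0 + j80.93 Ω
  Z4: Z = jωL = j·2.199e+04·0.02 = 0 + j439.8 Ω
  Z5: Z = R = 299 Ω
  Z6: Z = jωL = j·2.199e+04·0.00426 = 0 + j93.68 Ω
Step 3 — Ladder network (open output): work backward from the far end, alternating series and parallel combinations. Z_in = 1423 + j196.4 Ω = 1436∠7.9° Ω.

Z = 1423 + j196.4 Ω = 1436∠7.9° Ω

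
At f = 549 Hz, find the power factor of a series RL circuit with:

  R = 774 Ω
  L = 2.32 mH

Step 1 — Angular frequency: ω = 2π·f = 2π·549 = 3449 rad/s.
Step 2 — Component impedances:
  R: Z = R = 774 Ω
  L: Z = jωL = j·3449·0.00232 = 0 + j8.003 Ω
Step 3 — Series combination: Z_total = R + L = 774 + j8.003 Ω = 774∠0.6° Ω.
Step 4 — Power factor: PF = cos(φ) = Re(Z)/|Z| = 774/774.04 = 0.9999.
Step 5 — Type: Im(Z) = 8.003 ⇒ lagging (phase φ = 0.6°).

PF = 0.9999 (lagging, φ = 0.6°)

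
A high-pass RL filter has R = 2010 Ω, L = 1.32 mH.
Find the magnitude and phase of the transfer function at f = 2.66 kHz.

Step 1 — Angular frequency: ω = 2π·2660 = 1.671e+04 rad/s.
Step 2 — Transfer function: H(jω) = jωL/(R + jωL).
Step 3 — Numerator jωL = j·22.06; denominator R + jωL = 2010 + j22.06.
Step 4 — H = 0.0001205 + j0.01097.
Step 5 — Magnitude: |H| = 0.01098 (-39.2 dB); phase: φ = 89.4°.

|H| = 0.01098 (-39.2 dB), φ = 89.4°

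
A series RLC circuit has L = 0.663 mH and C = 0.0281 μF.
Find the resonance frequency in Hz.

Step 1 — Resonance condition Im(Z)=0 gives ω₀ = 1/√(LC).
Step 2 — ω₀ = 1/√(0.000663·2.81e-08) = 2.317e+05 rad/s.
Step 3 — f₀ = ω₀/(2π) = 3.687e+04 Hz.

f₀ = 3.687e+04 Hz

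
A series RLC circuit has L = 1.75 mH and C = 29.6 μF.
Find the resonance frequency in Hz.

Step 1 — Resonance condition Im(Z)=0 gives ω₀ = 1/√(LC).
Step 2 — ω₀ = 1/√(0.00175·2.96e-05) = 4394 rad/s.
Step 3 — f₀ = ω₀/(2π) = 699.3 Hz.

f₀ = 699.3 Hz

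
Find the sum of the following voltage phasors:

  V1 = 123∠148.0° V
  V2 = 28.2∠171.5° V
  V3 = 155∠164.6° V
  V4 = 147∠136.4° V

Step 1 — Convert each phasor to rectangular form:
  V1 = 123·(cos(148.0°) + j·sin(148.0°)) = -104.3 + j65.18 V
  V2 = 28.2·(cos(171.5°) + j·sin(171.5°)) = -27.89 + j4.168 V
  V3 = 155·(cos(164.6°) + j·sin(164.6°)) = -149.4 + j41.16 V
  V4 = 147·(cos(136.4°) + j·sin(136.4°)) = -106.5 + j101.4 V
Step 2 — Sum components: V_total = -388.1 + j211.9 V.
Step 3 — Convert to polar: |V_total| = 442.2 V, ∠V_total = 151.4°.

V_total = 442.2∠151.4° V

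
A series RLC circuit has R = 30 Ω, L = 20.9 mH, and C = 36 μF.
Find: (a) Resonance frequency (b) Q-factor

Step 1 — Resonance condition Im(Z)=0 gives ω₀ = 1/√(LC).
Step 2 — ω₀ = 1/√(0.0209·3.6e-05) = 1153 rad/s.
Step 3 — f₀ = ω₀/(2π) = 183.5 Hz.
Step 4 — Series Q: Q = ω₀L/R = 1153·0.0209/30 = 0.8032.

(a) f₀ = 183.5 Hz  (b) Q = 0.8032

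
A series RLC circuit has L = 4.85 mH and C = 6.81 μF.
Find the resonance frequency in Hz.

Step 1 — Resonance condition Im(Z)=0 gives ω₀ = 1/√(LC).
Step 2 — ω₀ = 1/√(0.00485·6.81e-06) = 5502 rad/s.
Step 3 — f₀ = ω₀/(2π) = 875.7 Hz.

f₀ = 875.7 Hz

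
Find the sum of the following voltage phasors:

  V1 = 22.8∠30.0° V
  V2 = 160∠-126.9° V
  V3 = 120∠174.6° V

Step 1 — Convert each phasor to rectangular form:
  V1 = 22.8·(cos(30.0°) + j·sin(30.0°)) = 19.75 + j11.4 V
  V2 = 160·(cos(-126.9°) + j·sin(-126.9°)) = -96.07 - j127.9 V
  V3 = 120·(cos(174.6°) + j·sin(174.6°)) = -119.5 + j11.29 V
Step 2 — Sum components: V_total = -195.8 - j105.3 V.
Step 3 — Convert to polar: |V_total| = 222.3 V, ∠V_total = -151.7°.

V_total = 222.3∠-151.7° V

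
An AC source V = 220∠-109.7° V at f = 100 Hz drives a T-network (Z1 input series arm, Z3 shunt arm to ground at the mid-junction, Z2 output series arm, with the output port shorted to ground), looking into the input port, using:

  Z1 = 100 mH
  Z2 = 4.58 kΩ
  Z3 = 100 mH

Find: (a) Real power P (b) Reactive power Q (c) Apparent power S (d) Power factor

Step 1 — Angular frequency: ω = 2π·f = 2π·100 = 628.3 rad/s.
Step 2 — Component impedances:
  Z1: Z = jωL = j·628.3·0.1 = 0 + j62.83 Ω
  Z2: Z = R = 4580 Ω
  Z3: Z = jωL = j·628.3·0.1 = 0 + j62.83 Ω
Step 3 — With the output port shorted to ground, the output series arm Z2 runs from the junction to ground; the shunt arm Z3 also runs from the junction to ground. They appear in parallel: Z3 || Z2 = 0.8618 + j62.82 Ω.
Step 4 — Series with input arm Z1: Z_in = Z1 + (Z3 || Z2) = 0.8618 + j125.7 Ω = 125.7∠89.6° Ω.
Step 5 — Source phasor: V = 220∠-109.7° V = -74.16 - j207.1 V.
Step 6 — Current: I = V / Z = -1.652 + j0.5789 A = 1.751∠160.7° A.
Step 7 — Complex power: S = V·I* = 2.642 + j385.2 VA.
Step 8 — Real power: P = Re(S) = 2.642 W.
Step 9 — Reactive power: Q = Im(S) = 385.2 VAR.
Step 10 — Apparent power: |S| = 385.2 VA.
Step 11 — Power factor: PF = P/|S| = 0.006859 (lagging).

(a) P = 2.642 W  (b) Q = 385.2 VAR  (c) S = 385.2 VA  (d) PF = 0.006859 (lagging)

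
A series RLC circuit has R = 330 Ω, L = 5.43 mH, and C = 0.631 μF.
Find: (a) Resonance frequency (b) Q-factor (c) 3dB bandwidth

Step 1 — Resonance condition Im(Z)=0 gives ω₀ = 1/√(LC).
Step 2 — ω₀ = 1/√(0.00543·6.31e-07) = 1.708e+04 rad/s.
Step 3 — f₀ = ω₀/(2π) = 2719 Hz.
Step 4 — Series Q: Q = ω₀L/R = 1.708e+04·0.00543/330 = 0.2811.
Step 5 — 3dB bandwidth: Δω = ω₀/Q = 6.077e+04 rad/s; BW = Δω/(2π) = 9672 Hz.

(a) f₀ = 2719 Hz  (b) Q = 0.2811  (c) BW = 9672 Hz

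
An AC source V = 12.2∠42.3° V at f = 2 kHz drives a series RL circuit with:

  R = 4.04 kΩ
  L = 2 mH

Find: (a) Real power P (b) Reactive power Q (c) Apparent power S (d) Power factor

Step 1 — Angular frequency: ω = 2π·f = 2π·2000 = 1.257e+04 rad/s.
Step 2 — Component impedances:
  R: Z = R = 4040 Ω
  L: Z = jωL = j·1.257e+04·0.002 = 0 + j25.13 Ω
Step 3 — Series combination: Z_total = R + L = 4040 + j25.13 Ω = 4040∠0.4° Ω.
Step 4 — Source phasor: V = 12.2∠42.3° V = 9.023 + j8.211 V.
Step 5 — Current: I = V / Z = 0.002246 + j0.002018 A = 0.00302∠41.9° A.
Step 6 — Complex power: S = V·I* = 0.03684 + j0.0002292 VA.
Step 7 — Real power: P = Re(S) = 0.03684 W.
Step 8 — Reactive power: Q = Im(S) = 0.0002292 VAR.
Step 9 — Apparent power: |S| = 0.03684 VA.
Step 10 — Power factor: PF = P/|S| = 1 (lagging).

(a) P = 0.03684 W  (b) Q = 0.0002292 VAR  (c) S = 0.03684 VA  (d) PF = 1 (lagging)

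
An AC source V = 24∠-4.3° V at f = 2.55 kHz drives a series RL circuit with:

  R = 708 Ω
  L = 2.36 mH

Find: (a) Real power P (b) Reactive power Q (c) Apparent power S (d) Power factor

Step 1 — Angular frequency: ω = 2π·f = 2π·2550 = 1.602e+04 rad/s.
Step 2 — Component impedances:
  R: Z = R = 708 Ω
  L: Z = jωL = j·1.602e+04·0.00236 = 0 + j37.81 Ω
Step 3 — Series combination: Z_total = R + L = 708 + j37.81 Ω = 709∠3.1° Ω.
Step 4 — Source phasor: V = 24∠-4.3° V = 23.93 - j1.799 V.
Step 5 — Current: I = V / Z = 0.03357 - j0.004335 A = 0.03385∠-7.4° A.
Step 6 — Complex power: S = V·I* = 0.8112 + j0.04333 VA.
Step 7 — Real power: P = Re(S) = 0.8112 W.
Step 8 — Reactive power: Q = Im(S) = 0.04333 VAR.
Step 9 — Apparent power: |S| = 0.8124 VA.
Step 10 — Power factor: PF = P/|S| = 0.9986 (lagging).

(a) P = 0.8112 W  (b) Q = 0.04333 VAR  (c) S = 0.8124 VA  (d) PF = 0.9986 (lagging)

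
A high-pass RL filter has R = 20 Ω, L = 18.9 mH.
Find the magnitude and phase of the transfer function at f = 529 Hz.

Step 1 — Angular frequency: ω = 2π·529 = 3324 rad/s.
Step 2 — Transfer function: H(jω) = jωL/(R + jωL).
Step 3 — Numerator jωL = j·62.82; denominator R + jωL = 20 + j62.82.
Step 4 — H = 0.908 + j0.2891.
Step 5 — Magnitude: |H| = 0.9529 (-0.4 dB); phase: φ = 17.7°.

|H| = 0.9529 (-0.4 dB), φ = 17.7°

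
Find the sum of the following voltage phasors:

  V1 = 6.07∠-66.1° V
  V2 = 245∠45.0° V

Step 1 — Convert each phasor to rectangular form:
  V1 = 6.07·(cos(-66.1°) + j·sin(-66.1°)) = 2.459 - j5.55 V
  V2 = 245·(cos(45.0°) + j·sin(45.0°)) = 173.2 + j173.2 V
Step 2 — Sum components: V_total = 175.7 + j167.7 V.
Step 3 — Convert to polar: |V_total| = 242.9 V, ∠V_total = 43.7°.

V_total = 242.9∠43.7° V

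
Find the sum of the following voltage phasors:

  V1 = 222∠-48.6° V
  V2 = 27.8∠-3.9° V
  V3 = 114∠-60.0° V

Step 1 — Convert each phasor to rectangular form:
  V1 = 222·(cos(-48.6°) + j·sin(-48.6°)) = 146.8 - j166.5 V
  V2 = 27.8·(cos(-3.9°) + j·sin(-3.9°)) = 27.74 - j1.891 V
  V3 = 114·(cos(-60.0°) + j·sin(-60.0°)) = 57 - j98.73 V
Step 2 — Sum components: V_total = 231.5 - j267.1 V.
Step 3 — Convert to polar: |V_total| = 353.5 V, ∠V_total = -49.1°.

V_total = 353.5∠-49.1° V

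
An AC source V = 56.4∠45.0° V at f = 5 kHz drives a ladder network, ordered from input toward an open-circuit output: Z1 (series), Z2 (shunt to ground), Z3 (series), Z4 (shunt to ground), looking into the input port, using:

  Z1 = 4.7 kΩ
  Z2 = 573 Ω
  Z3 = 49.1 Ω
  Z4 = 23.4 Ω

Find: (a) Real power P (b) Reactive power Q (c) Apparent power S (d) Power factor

Step 1 — Angular frequency: ω = 2π·f = 2π·5000 = 3.142e+04 rad/s.
Step 2 — Component impedances:
  Z1: Z = R = 4700 Ω
  Z2: Z = R = 573 Ω
  Z3: Z = R = 49.1 Ω
  Z4: Z = R = 23.4 Ω
Step 3 — Ladder network (open output): work backward from the far end, alternating series and parallel combinations. Z_in = 4764 Ω = 4764∠0.0° Ω.
Step 4 — Source phasor: V = 56.4∠45.0° V = 39.88 + j39.88 V.
Step 5 — Current: I = V / Z = 0.008371 + j0.008371 A = 0.01184∠45.0° A.
Step 6 — Complex power: S = V·I* = 0.6677 VA.
Step 7 — Real power: P = Re(S) = 0.6677 W.
Step 8 — Reactive power: Q = Im(S) = 0 VAR.
Step 9 — Apparent power: |S| = 0.6677 VA.
Step 10 — Power factor: PF = P/|S| = 1 (unity).

(a) P = 0.6677 W  (b) Q = 0 VAR  (c) S = 0.6677 VA  (d) PF = 1 (unity)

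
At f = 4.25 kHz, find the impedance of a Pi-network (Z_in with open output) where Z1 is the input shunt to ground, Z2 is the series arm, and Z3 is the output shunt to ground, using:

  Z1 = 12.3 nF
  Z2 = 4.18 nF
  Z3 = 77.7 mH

Step 1 — Angular frequency: ω = 2π·f = 2π·4250 = 2.67e+04 rad/s.
Step 2 — Component impedances:
  Z1: Z = 1/(jωC) = -j/(ω·C) = 0 - j3045 Ω
  Z2: Z = 1/(jωC) = -j/(ω·C) = 0 - j8959 Ω
  Z3: Z = jωL = j·2.67e+04·0.0777 = 0 + j2075 Ω
Step 3 — With open output, the series arm Z2 and the output shunt Z3 appear in series to ground: Z2 + Z3 = 0 - j6884 Ω.
Step 4 — Parallel with input shunt Z1: Z_in = Z1 || (Z2 + Z3) = 0 - j2111 Ω = 2111∠-90.0° Ω.

Z = 0 - j2111 Ω = 2111∠-90.0° Ω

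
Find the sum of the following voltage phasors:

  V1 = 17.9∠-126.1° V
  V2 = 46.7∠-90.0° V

Step 1 — Convert each phasor to rectangular form:
  V1 = 17.9·(cos(-126.1°) + j·sin(-126.1°)) = -10.55 - j14.46 V
  V2 = 46.7·(cos(-90.0°) + j·sin(-90.0°)) = 0 - j46.7 V
Step 2 — Sum components: V_total = -10.55 - j61.16 V.
Step 3 — Convert to polar: |V_total| = 62.07 V, ∠V_total = -99.8°.

V_total = 62.07∠-99.8° V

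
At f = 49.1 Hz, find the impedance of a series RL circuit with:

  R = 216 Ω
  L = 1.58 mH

Step 1 — Angular frequency: ω = 2π·f = 2π·49.1 = 308.5 rad/s.
Step 2 — Component impedances:
  R: Z = R = 216 Ω
  L: Z = jωL = j·308.5·0.00158 = 0 + j0.4874 Ω
Step 3 — Series combination: Z_total = R + L = 216 + j0.4874 Ω = 216∠0.1° Ω.

Z = 216 + j0.4874 Ω = 216∠0.1° Ω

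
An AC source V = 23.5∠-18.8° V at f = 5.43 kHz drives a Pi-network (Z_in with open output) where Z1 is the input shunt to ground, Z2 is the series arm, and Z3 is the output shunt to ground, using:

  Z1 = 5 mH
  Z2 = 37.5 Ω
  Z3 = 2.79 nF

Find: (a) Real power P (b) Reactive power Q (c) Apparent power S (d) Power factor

Step 1 — Angular frequency: ω = 2π·f = 2π·5430 = 3.412e+04 rad/s.
Step 2 — Component impedances:
  Z1: Z = jωL = j·3.412e+04·0.005 = 0 + j170.6 Ω
  Z2: Z = R = 37.5 Ω
  Z3: Z = 1/(jωC) = -j/(ω·C) = 0 - j1.051e+04 Ω
Step 3 — With open output, the series arm Z2 and the output shunt Z3 appear in series to ground: Z2 + Z3 = 37.5 - j1.051e+04 Ω.
Step 4 — Parallel with input shunt Z1: Z_in = Z1 || (Z2 + Z3) = 0.01022 + j173.4 Ω = 173.4∠90.0° Ω.
Step 5 — Source phasor: V = 23.5∠-18.8° V = 22.25 - j7.573 V.
Step 6 — Current: I = V / Z = -0.04367 - j0.1283 A = 0.1355∠-108.8° A.
Step 7 — Complex power: S = V·I* = 0.0001876 + j3.185 VA.
Step 8 — Real power: P = Re(S) = 0.0001876 W.
Step 9 — Reactive power: Q = Im(S) = 3.185 VAR.
Step 10 — Apparent power: |S| = 3.185 VA.
Step 11 — Power factor: PF = P/|S| = 5.892e-05 (lagging).

(a) P = 0.0001876 W  (b) Q = 3.185 VAR  (c) S = 3.185 VA  (d) PF = 5.892e-05 (lagging)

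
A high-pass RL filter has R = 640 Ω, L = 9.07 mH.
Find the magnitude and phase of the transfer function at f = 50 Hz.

Step 1 — Angular frequency: ω = 2π·50 = 314.2 rad/s.
Step 2 — Transfer function: H(jω) = jωL/(R + jωL).
Step 3 — Numerator jωL = j·2.849; denominator R + jωL = 640 + j2.849.
Step 4 — H = 1.982e-05 + j0.004452.
Step 5 — Magnitude: |H| = 0.004452 (-47.0 dB); phase: φ = 89.7°.

|H| = 0.004452 (-47.0 dB), φ = 89.7°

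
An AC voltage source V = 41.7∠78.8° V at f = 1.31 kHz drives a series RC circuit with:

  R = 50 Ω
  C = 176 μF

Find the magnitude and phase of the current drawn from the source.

Step 1 — Angular frequency: ω = 2π·f = 2π·1310 = 8231 rad/s.
Step 2 — Component impedances:
  R: Z = R = 50 Ω
  C: Z = 1/(jωC) = -j/(ω·C) = 0 - j0.6903 Ω
Step 3 — Series combination: Z_total = R + C = 50 - j0.6903 Ω = 50∠-0.8° Ω.
Step 4 — Source phasor: V = 41.7∠78.8° V = 8.1 + j40.91 V.
Step 5 — Ohm's law: I = V / Z_total = (8.1 + j40.91) / (50 - j0.6903) = 0.1507 + j0.8202 A.
Step 6 — Convert to polar: |I| = 0.8339 A, ∠I = 79.6°.

I = 0.8339∠79.6° A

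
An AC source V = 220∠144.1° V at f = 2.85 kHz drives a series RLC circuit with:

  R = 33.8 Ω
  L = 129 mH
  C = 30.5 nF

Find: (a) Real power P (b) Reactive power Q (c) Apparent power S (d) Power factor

Step 1 — Angular frequency: ω = 2π·f = 2π·2850 = 1.791e+04 rad/s.
Step 2 — Component impedances:
  R: Z = R = 33.8 Ω
  L: Z = jωL = j·1.791e+04·0.129 = 0 + j2310 Ω
  C: Z = 1/(jωC) = -j/(ω·C) = 0 - j1831 Ω
Step 3 — Series combination: Z_total = R + L + C = 33.8 + j479.1 Ω = 480.3∠86.0° Ω.
Step 4 — Source phasor: V = 220∠144.1° V = -178.2 + j129 V.
Step 5 — Current: I = V / Z = 0.2418 + j0.3891 A = 0.4581∠58.1° A.
Step 6 — Complex power: S = V·I* = 7.093 + j100.5 VA.
Step 7 — Real power: P = Re(S) = 7.093 W.
Step 8 — Reactive power: Q = Im(S) = 100.5 VAR.
Step 9 — Apparent power: |S| = 100.8 VA.
Step 10 — Power factor: PF = P/|S| = 0.07038 (lagging).

(a) P = 7.093 W  (b) Q = 100.5 VAR  (c) S = 100.8 VA  (d) PF = 0.07038 (lagging)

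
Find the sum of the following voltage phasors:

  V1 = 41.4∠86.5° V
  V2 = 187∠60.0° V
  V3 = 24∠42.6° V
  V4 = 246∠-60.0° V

Step 1 — Convert each phasor to rectangular form:
  V1 = 41.4·(cos(86.5°) + j·sin(86.5°)) = 2.527 + j41.32 V
  V2 = 187·(cos(60.0°) + j·sin(60.0°)) = 93.5 + j161.9 V
  V3 = 24·(cos(42.6°) + j·sin(42.6°)) = 17.67 + j16.25 V
  V4 = 246·(cos(-60.0°) + j·sin(-60.0°)) = 123 - j213 V
Step 2 — Sum components: V_total = 236.7 + j6.472 V.
Step 3 — Convert to polar: |V_total| = 236.8 V, ∠V_total = 1.6°.

V_total = 236.8∠1.6° V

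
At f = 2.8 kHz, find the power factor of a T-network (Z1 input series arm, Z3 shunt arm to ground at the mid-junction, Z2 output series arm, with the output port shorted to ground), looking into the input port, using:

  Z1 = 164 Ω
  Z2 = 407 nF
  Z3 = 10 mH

Step 1 — Angular frequency: ω = 2π·f = 2π·2800 = 1.759e+04 rad/s.
Step 2 — Component impedances:
  Z1: Z = R = 164 Ω
  Z2: Z = 1/(jωC) = -j/(ω·C) = 0 - j139.7 Ω
  Z3: Z = jωL = j·1.759e+04·0.01 = 0 + j175.9 Ω
Step 3 — With the output port shorted to ground, the output series arm Z2 runs from the junction to ground; the shunt arm Z3 also runs from the junction to ground. They appear in parallel: Z3 || Z2 = 0 - j677.4 Ω.
Step 4 — Series with input arm Z1: Z_in = Z1 + (Z3 || Z2) = 164 - j677.4 Ω = 697∠-76.4° Ω.
Step 5 — Power factor: PF = cos(φ) = Re(Z)/|Z| = 164/697 = 0.2353.
Step 6 — Type: Im(Z) = -677.4 ⇒ leading (phase φ = -76.4°).

PF = 0.2353 (leading, φ = -76.4°)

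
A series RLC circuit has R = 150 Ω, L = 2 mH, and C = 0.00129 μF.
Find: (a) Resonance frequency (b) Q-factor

Step 1 — Resonance condition Im(Z)=0 gives ω₀ = 1/√(LC).
Step 2 — ω₀ = 1/√(0.002·1.29e-09) = 6.226e+05 rad/s.
Step 3 — f₀ = ω₀/(2π) = 9.909e+04 Hz.
Step 4 — Series Q: Q = ω₀L/R = 6.226e+05·0.002/150 = 8.301.

(a) f₀ = 9.909e+04 Hz  (b) Q = 8.301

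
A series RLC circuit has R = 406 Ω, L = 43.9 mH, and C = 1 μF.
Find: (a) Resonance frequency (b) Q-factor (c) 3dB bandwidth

Step 1 — Resonance: ω₀ = 1/√(LC) = 1/√(0.0439·1e-06) = 4773 rad/s.
Step 2 — f₀ = ω₀/(2π) = 759.6 Hz.
Step 3 — Series Q: Q = ω₀L/R = 4773·0.0439/406 = 0.5161.
Step 4 — Bandwidth: Δω = ω₀/Q = 9248 rad/s; BW = Δω/(2π) = 1472 Hz.

(a) f₀ = 759.6 Hz  (b) Q = 0.5161  (c) BW = 1472 Hz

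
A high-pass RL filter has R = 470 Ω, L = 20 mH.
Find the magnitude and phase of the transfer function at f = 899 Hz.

Step 1 — Angular frequency: ω = 2π·899 = 5649 rad/s.
Step 2 — Transfer function: H(jω) = jωL/(R + jωL).
Step 3 — Numerator jωL = j·113; denominator R + jωL = 470 + j113.
Step 4 — H = 0.05462 + j0.2272.
Step 5 — Magnitude: |H| = 0.2337 (-12.6 dB); phase: φ = 76.5°.

|H| = 0.2337 (-12.6 dB), φ = 76.5°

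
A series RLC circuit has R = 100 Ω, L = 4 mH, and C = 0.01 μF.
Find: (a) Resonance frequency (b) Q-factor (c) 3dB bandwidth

Step 1 — Resonance condition Im(Z)=0 gives ω₀ = 1/√(LC).
Step 2 — ω₀ = 1/√(0.004·1e-08) = 1.581e+05 rad/s.
Step 3 — f₀ = ω₀/(2π) = 2.516e+04 Hz.
Step 4 — Series Q: Q = ω₀L/R = 1.581e+05·0.004/100 = 6.325.
Step 5 — 3dB bandwidth: Δω = ω₀/Q = 2.5e+04 rad/s; BW = Δω/(2π) = 3979 Hz.

(a) f₀ = 2.516e+04 Hz  (b) Q = 6.325  (c) BW = 3979 Hz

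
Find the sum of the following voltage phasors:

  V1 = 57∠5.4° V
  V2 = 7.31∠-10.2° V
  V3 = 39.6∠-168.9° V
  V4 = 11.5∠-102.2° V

Step 1 — Convert each phasor to rectangular form:
  V1 = 57·(cos(5.4°) + j·sin(5.4°)) = 56.75 + j5.364 V
  V2 = 7.31·(cos(-10.2°) + j·sin(-10.2°)) = 7.194 - j1.294 V
  V3 = 39.6·(cos(-168.9°) + j·sin(-168.9°)) = -38.86 - j7.624 V
  V4 = 11.5·(cos(-102.2°) + j·sin(-102.2°)) = -2.43 - j11.24 V
Step 2 — Sum components: V_total = 22.65 - j14.79 V.
Step 3 — Convert to polar: |V_total| = 27.06 V, ∠V_total = -33.1°.

V_total = 27.06∠-33.1° V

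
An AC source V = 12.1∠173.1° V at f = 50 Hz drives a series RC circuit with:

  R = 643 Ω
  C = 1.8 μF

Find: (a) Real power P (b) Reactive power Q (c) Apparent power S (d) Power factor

Step 1 — Angular frequency: ω = 2π·f = 2π·50 = 314.2 rad/s.
Step 2 — Component impedances:
  R: Z = R = 643 Ω
  C: Z = 1/(jωC) = -j/(ω·C) = 0 - j1768 Ω
Step 3 — Series combination: Z_total = R + C = 643 - j1768 Ω = 1882∠-70.0° Ω.
Step 4 — Source phasor: V = 12.1∠173.1° V = -12.01 + j1.454 V.
Step 5 — Current: I = V / Z = -0.002908 - j0.005736 A = 0.00643∠-116.9° A.
Step 6 — Complex power: S = V·I* = 0.02659 - j0.07312 VA.
Step 7 — Real power: P = Re(S) = 0.02659 W.
Step 8 — Reactive power: Q = Im(S) = -0.07312 VAR.
Step 9 — Apparent power: |S| = 0.07781 VA.
Step 10 — Power factor: PF = P/|S| = 0.3417 (leading).

(a) P = 0.02659 W  (b) Q = -0.07312 VAR  (c) S = 0.07781 VA  (d) PF = 0.3417 (leading)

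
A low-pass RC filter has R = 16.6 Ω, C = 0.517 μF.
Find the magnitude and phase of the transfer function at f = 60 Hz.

Step 1 — Angular frequency: ω = 2π·60 = 377 rad/s.
Step 2 — Transfer function: H(jω) = 1/(1 + jωRC).
Step 3 — Denominator: 1 + jωRC = 1 + j·377·16.6·5.17e-07 = 1 + j0.003235.
Step 4 — H = 1 - j0.003235.
Step 5 — Magnitude: |H| = 1 (-0.0 dB); phase: φ = -0.2°.

|H| = 1 (-0.0 dB), φ = -0.2°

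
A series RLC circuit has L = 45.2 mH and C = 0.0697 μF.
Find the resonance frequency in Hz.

Step 1 — Resonance condition Im(Z)=0 gives ω₀ = 1/√(LC).
Step 2 — ω₀ = 1/√(0.0452·6.97e-08) = 1.782e+04 rad/s.
Step 3 — f₀ = ω₀/(2π) = 2836 Hz.

f₀ = 2836 Hz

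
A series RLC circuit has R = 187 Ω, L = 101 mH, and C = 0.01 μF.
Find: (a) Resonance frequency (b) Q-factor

Step 1 — Resonance condition Im(Z)=0 gives ω₀ = 1/√(LC).
Step 2 — ω₀ = 1/√(0.101·1e-08) = 3.147e+04 rad/s.
Step 3 — f₀ = ω₀/(2π) = 5008 Hz.
Step 4 — Series Q: Q = ω₀L/R = 3.147e+04·0.101/187 = 16.99.

(a) f₀ = 5008 Hz  (b) Q = 16.99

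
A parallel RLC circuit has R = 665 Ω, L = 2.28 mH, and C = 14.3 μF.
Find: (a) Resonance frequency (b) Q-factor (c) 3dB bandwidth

Step 1 — Resonance: ω₀ = 1/√(LC) = 1/√(0.00228·1.43e-05) = 5538 rad/s.
Step 2 — f₀ = ω₀/(2π) = 881.4 Hz.
Step 3 — Parallel Q: Q = R/(ω₀L) = 665/(5538·0.00228) = 52.67.
Step 4 — Bandwidth: Δω = ω₀/Q = 105.2 rad/s; BW = Δω/(2π) = 16.74 Hz.

(a) f₀ = 881.4 Hz  (b) Q = 52.67  (c) BW = 16.74 Hz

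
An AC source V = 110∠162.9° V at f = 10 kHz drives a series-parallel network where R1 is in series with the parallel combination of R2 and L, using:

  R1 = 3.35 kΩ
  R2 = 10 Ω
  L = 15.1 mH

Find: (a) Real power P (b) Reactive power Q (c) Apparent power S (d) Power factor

Step 1 — Angular frequency: ω = 2π·f = 2π·1e+04 = 6.283e+04 rad/s.
Step 2 — Component impedances:
  R1: Z = R = 3350 Ω
  R2: Z = R = 10 Ω
  L: Z = jωL = j·6.283e+04·0.0151 = 0 + j948.8 Ω
Step 3 — Parallel branch: R2 || L = 1/(1/R2 + 1/L) = 9.999 + j0.1054 Ω.
Step 4 — Series with R1: Z_total = R1 + (R2 || L) = 3360 + j0.1054 Ω = 3360∠0.0° Ω.
Step 5 — Source phasor: V = 110∠162.9° V = -105.1 + j32.34 V.
Step 6 — Current: I = V / Z = -0.03129 + j0.009627 A = 0.03274∠162.9° A.
Step 7 — Complex power: S = V·I* = 3.601 + j0.000113 VA.
Step 8 — Real power: P = Re(S) = 3.601 W.
Step 9 — Reactive power: Q = Im(S) = 0.000113 VAR.
Step 10 — Apparent power: |S| = 3.601 VA.
Step 11 — Power factor: PF = P/|S| = 1 (lagging).

(a) P = 3.601 W  (b) Q = 0.000113 VAR  (c) S = 3.601 VA  (d) PF = 1 (lagging)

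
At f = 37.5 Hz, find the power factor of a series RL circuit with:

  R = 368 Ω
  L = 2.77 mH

Step 1 — Angular frequency: ω = 2π·f = 2π·37.5 = 235.6 rad/s.
Step 2 — Component impedances:
  R: Z = R = 368 Ω
  L: Z = jωL = j·235.6·0.00277 = 0 + j0.6527 Ω
Step 3 — Series combination: Z_total = R + L = 368 + j0.6527 Ω = 368∠0.1° Ω.
Step 4 — Power factor: PF = cos(φ) = Re(Z)/|Z| = 368/368 = 1.
Step 5 — Type: Im(Z) = 0.6527 ⇒ lagging (phase φ = 0.1°).

PF = 1 (lagging, φ = 0.1°)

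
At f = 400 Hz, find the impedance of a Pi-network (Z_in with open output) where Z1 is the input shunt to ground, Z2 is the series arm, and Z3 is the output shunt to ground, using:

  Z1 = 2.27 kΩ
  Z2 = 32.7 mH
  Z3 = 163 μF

Step 1 — Angular frequency: ω = 2π·f = 2π·400 = 2513 rad/s.
Step 2 — Component impedances:
  Z1: Z = R = 2270 Ω
  Z2: Z = jωL = j·2513·0.0327 = 0 + j82.18 Ω
  Z3: Z = 1/(jωC) = -j/(ω·C) = 0 - j2.441 Ω
Step 3 — With open output, the series arm Z2 and the output shunt Z3 appear in series to ground: Z2 + Z3 = 0 + j79.74 Ω.
Step 4 — Parallel with input shunt Z1: Z_in = Z1 || (Z2 + Z3) = 2.798 + j79.64 Ω = 79.69∠88.0° Ω.

Z = 2.798 + j79.64 Ω = 79.69∠88.0° Ω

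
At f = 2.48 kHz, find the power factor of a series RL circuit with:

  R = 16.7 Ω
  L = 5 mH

Step 1 — Angular frequency: ω = 2π·f = 2π·2480 = 1.558e+04 rad/s.
Step 2 — Component impedances:
  R: Z = R = 16.7 Ω
  L: Z = jωL = j·1.558e+04·0.005 = 0 + j77.91 Ω
Step 3 — Series combination: Z_total = R + L = 16.7 + j77.91 Ω = 79.68∠77.9° Ω.
Step 4 — Power factor: PF = cos(φ) = Re(Z)/|Z| = 16.7/79.68 = 0.2096.
Step 5 — Type: Im(Z) = 77.91 ⇒ lagging (phase φ = 77.9°).

PF = 0.2096 (lagging, φ = 77.9°)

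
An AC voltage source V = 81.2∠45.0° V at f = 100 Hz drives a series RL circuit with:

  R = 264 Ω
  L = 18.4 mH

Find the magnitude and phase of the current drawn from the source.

Step 1 — Angular frequency: ω = 2π·f = 2π·100 = 628.3 rad/s.
Step 2 — Component impedances:
  R: Z = R = 264 Ω
  L: Z = jωL = j·628.3·0.0184 = 0 + j11.56 Ω
Step 3 — Series combination: Z_total = R + L = 264 + j11.56 Ω = 264.3∠2.5° Ω.
Step 4 — Source phasor: V = 81.2∠45.0° V = 57.42 + j57.42 V.
Step 5 — Ohm's law: I = V / Z_total = (57.42 + j57.42) / (264 + j11.56) = 0.2266 + j0.2076 A.
Step 6 — Convert to polar: |I| = 0.3073 A, ∠I = 42.5°.

I = 0.3073∠42.5° A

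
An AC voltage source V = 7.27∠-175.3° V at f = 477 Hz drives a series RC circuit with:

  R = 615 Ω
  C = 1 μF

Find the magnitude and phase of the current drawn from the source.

Step 1 — Angular frequency: ω = 2π·f = 2π·477 = 2997 rad/s.
Step 2 — Component impedances:
  R: Z = R = 615 Ω
  C: Z = 1/(jωC) = -j/(ω·C) = 0 - j333.7 Ω
Step 3 — Series combination: Z_total = R + C = 615 - j333.7 Ω = 699.7∠-28.5° Ω.
Step 4 — Source phasor: V = 7.27∠-175.3° V = -7.246 - j0.5957 V.
Step 5 — Ohm's law: I = V / Z_total = (-7.246 - j0.5957) / (615 - j333.7) = -0.008696 - j0.005687 A.
Step 6 — Convert to polar: |I| = 0.01039 A, ∠I = -146.8°.

I = 0.01039∠-146.8° A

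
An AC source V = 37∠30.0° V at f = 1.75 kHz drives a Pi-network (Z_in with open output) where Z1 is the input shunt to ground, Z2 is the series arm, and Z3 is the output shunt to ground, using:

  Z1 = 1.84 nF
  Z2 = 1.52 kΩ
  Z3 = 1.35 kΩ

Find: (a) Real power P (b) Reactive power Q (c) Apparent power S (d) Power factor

Step 1 — Angular frequency: ω = 2π·f = 2π·1750 = 1.1e+04 rad/s.
Step 2 — Component impedances:
  Z1: Z = 1/(jωC) = -j/(ω·C) = 0 - j4.943e+04 Ω
  Z2: Z = R = 1520 Ω
  Z3: Z = R = 1350 Ω
Step 3 — With open output, the series arm Z2 and the output shunt Z3 appear in series to ground: Z2 + Z3 = 2870 Ω.
Step 4 — Parallel with input shunt Z1: Z_in = Z1 || (Z2 + Z3) = 2860 - j166.1 Ω = 2865∠-3.3° Ω.
Step 5 — Source phasor: V = 37∠30.0° V = 32.04 + j18.5 V.
Step 6 — Current: I = V / Z = 0.01079 + j0.007094 A = 0.01291∠33.3° A.
Step 7 — Complex power: S = V·I* = 0.477 - j0.0277 VA.
Step 8 — Real power: P = Re(S) = 0.477 W.
Step 9 — Reactive power: Q = Im(S) = -0.0277 VAR.
Step 10 — Apparent power: |S| = 0.4778 VA.
Step 11 — Power factor: PF = P/|S| = 0.9983 (leading).

(a) P = 0.477 W  (b) Q = -0.0277 VAR  (c) S = 0.4778 VA  (d) PF = 0.9983 (leading)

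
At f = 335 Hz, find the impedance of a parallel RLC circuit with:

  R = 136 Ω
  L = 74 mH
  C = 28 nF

Step 1 — Angular frequency: ω = 2π·f = 2π·335 = 2105 rad/s.
Step 2 — Component impedances:
  R: Z = R = 136 Ω
  L: Z = jωL = j·2105·0.074 = 0 + j155.8 Ω
  C: Z = 1/(jωC) = -j/(ω·C) = 0 - j1.697e+04 Ω
Step 3 — Parallel combination: 1/Z_total = 1/R + 1/L + 1/C; Z_total = 77.78 + j67.29 Ω = 102.9∠40.9° Ω.

Z = 77.78 + j67.29 Ω = 102.9∠40.9° Ω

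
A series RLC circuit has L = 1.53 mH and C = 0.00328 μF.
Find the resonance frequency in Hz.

Step 1 — Resonance condition Im(Z)=0 gives ω₀ = 1/√(LC).
Step 2 — ω₀ = 1/√(0.00153·3.28e-09) = 4.464e+05 rad/s.
Step 3 — f₀ = ω₀/(2π) = 7.105e+04 Hz.

f₀ = 7.105e+04 Hz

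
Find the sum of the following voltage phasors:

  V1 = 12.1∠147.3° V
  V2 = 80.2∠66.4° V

Step 1 — Convert each phasor to rectangular form:
  V1 = 12.1·(cos(147.3°) + j·sin(147.3°)) = -10.18 + j6.537 V
  V2 = 80.2·(cos(66.4°) + j·sin(66.4°)) = 32.11 + j73.49 V
Step 2 — Sum components: V_total = 21.93 + j80.03 V.
Step 3 — Convert to polar: |V_total| = 82.98 V, ∠V_total = 74.7°.

V_total = 82.98∠74.7° V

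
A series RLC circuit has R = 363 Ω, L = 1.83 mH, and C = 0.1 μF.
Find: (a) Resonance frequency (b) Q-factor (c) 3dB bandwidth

Step 1 — Resonance condition Im(Z)=0 gives ω₀ = 1/√(LC).
Step 2 — ω₀ = 1/√(0.00183·1e-07) = 7.392e+04 rad/s.
Step 3 — f₀ = ω₀/(2π) = 1.177e+04 Hz.
Step 4 — Series Q: Q = ω₀L/R = 7.392e+04·0.00183/363 = 0.3727.
Step 5 — 3dB bandwidth: Δω = ω₀/Q = 1.984e+05 rad/s; BW = Δω/(2π) = 3.157e+04 Hz.

(a) f₀ = 1.177e+04 Hz  (b) Q = 0.3727  (c) BW = 3.157e+04 Hz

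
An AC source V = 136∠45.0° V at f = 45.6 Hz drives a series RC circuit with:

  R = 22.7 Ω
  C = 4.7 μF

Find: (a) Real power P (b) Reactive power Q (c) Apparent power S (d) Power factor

Step 1 — Angular frequency: ω = 2π·f = 2π·45.6 = 286.5 rad/s.
Step 2 — Component impedances:
  R: Z = R = 22.7 Ω
  C: Z = 1/(jωC) = -j/(ω·C) = 0 - j742.6 Ω
Step 3 — Series combination: Z_total = R + C = 22.7 - j742.6 Ω = 743∠-88.2° Ω.
Step 4 — Source phasor: V = 136∠45.0° V = 96.17 + j96.17 V.
Step 5 — Current: I = V / Z = -0.1254 + j0.1333 A = 0.1831∠133.2° A.
Step 6 — Complex power: S = V·I* = 0.7606 - j24.88 VA.
Step 7 — Real power: P = Re(S) = 0.7606 W.
Step 8 — Reactive power: Q = Im(S) = -24.88 VAR.
Step 9 — Apparent power: |S| = 24.9 VA.
Step 10 — Power factor: PF = P/|S| = 0.03055 (leading).

(a) P = 0.7606 W  (b) Q = -24.88 VAR  (c) S = 24.9 VA  (d) PF = 0.03055 (leading)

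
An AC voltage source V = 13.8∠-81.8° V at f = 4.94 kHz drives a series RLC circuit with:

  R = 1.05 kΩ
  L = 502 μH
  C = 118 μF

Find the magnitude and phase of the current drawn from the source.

Step 1 — Angular frequency: ω = 2π·f = 2π·4940 = 3.104e+04 rad/s.
Step 2 — Component impedances:
  R: Z = R = 1050 Ω
  L: Z = jωL = j·3.104e+04·0.000502 = 0 + j15.58 Ω
  C: Z = 1/(jωC) = -j/(ω·C) = 0 - j0.273 Ω
Step 3 — Series combination: Z_total = R + L + C = 1050 + j15.31 Ω = 1050∠0.8° Ω.
Step 4 — Source phasor: V = 13.8∠-81.8° V = 1.968 - j13.66 V.
Step 5 — Ohm's law: I = V / Z_total = (1.968 - j13.66) / (1050 + j15.31) = 0.001685 - j0.01303 A.
Step 6 — Convert to polar: |I| = 0.01314 A, ∠I = -82.6°.

I = 0.01314∠-82.6° A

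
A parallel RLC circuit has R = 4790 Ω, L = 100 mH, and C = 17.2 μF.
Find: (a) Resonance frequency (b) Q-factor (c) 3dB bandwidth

Step 1 — Resonance: ω₀ = 1/√(LC) = 1/√(0.1·1.72e-05) = 762.5 rad/s.
Step 2 — f₀ = ω₀/(2π) = 121.4 Hz.
Step 3 — Parallel Q: Q = R/(ω₀L) = 4790/(762.5·0.1) = 62.82.
Step 4 — Bandwidth: Δω = ω₀/Q = 12.14 rad/s; BW = Δω/(2π) = 1.932 Hz.

(a) f₀ = 121.4 Hz  (b) Q = 62.82  (c) BW = 1.932 Hz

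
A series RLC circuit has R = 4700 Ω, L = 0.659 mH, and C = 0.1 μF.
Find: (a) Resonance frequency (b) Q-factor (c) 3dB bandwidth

Step 1 — Resonance: ω₀ = 1/√(LC) = 1/√(0.000659·1e-07) = 1.232e+05 rad/s.
Step 2 — f₀ = ω₀/(2π) = 1.961e+04 Hz.
Step 3 — Series Q: Q = ω₀L/R = 1.232e+05·0.000659/4700 = 0.01727.
Step 4 — Bandwidth: Δω = ω₀/Q = 7.132e+06 rad/s; BW = Δω/(2π) = 1.135e+06 Hz.

(a) f₀ = 1.961e+04 Hz  (b) Q = 0.01727  (c) BW = 1.135e+06 Hz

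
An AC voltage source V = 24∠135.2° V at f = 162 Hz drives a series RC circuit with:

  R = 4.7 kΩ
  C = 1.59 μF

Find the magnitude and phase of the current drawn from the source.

Step 1 — Angular frequency: ω = 2π·f = 2π·162 = 1018 rad/s.
Step 2 — Component impedances:
  R: Z = R = 4700 Ω
  C: Z = 1/(jωC) = -j/(ω·C) = 0 - j617.9 Ω
Step 3 — Series combination: Z_total = R + C = 4700 - j617.9 Ω = 4740∠-7.5° Ω.
Step 4 — Source phasor: V = 24∠135.2° V = -17.03 + j16.91 V.
Step 5 — Ohm's law: I = V / Z_total = (-17.03 + j16.91) / (4700 - j617.9) = -0.004027 + j0.003069 A.
Step 6 — Convert to polar: |I| = 0.005063 A, ∠I = 142.7°.

I = 0.005063∠142.7° A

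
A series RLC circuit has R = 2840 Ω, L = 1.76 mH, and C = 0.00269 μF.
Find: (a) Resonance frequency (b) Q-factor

Step 1 — Resonance condition Im(Z)=0 gives ω₀ = 1/√(LC).
Step 2 — ω₀ = 1/√(0.00176·2.69e-09) = 4.596e+05 rad/s.
Step 3 — f₀ = ω₀/(2π) = 7.315e+04 Hz.
Step 4 — Series Q: Q = ω₀L/R = 4.596e+05·0.00176/2840 = 0.2848.

(a) f₀ = 7.315e+04 Hz  (b) Q = 0.2848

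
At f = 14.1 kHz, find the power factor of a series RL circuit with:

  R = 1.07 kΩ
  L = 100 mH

Step 1 — Angular frequency: ω = 2π·f = 2π·1.41e+04 = 8.859e+04 rad/s.
Step 2 — Component impedances:
  R: Z = R = 1070 Ω
  L: Z = jωL = j·8.859e+04·0.1 = 0 + j8859 Ω
Step 3 — Series combination: Z_total = R + L = 1070 + j8859 Ω = 8924∠83.1° Ω.
Step 4 — Power factor: PF = cos(φ) = Re(Z)/|Z| = 1070/8924 = 0.1199.
Step 5 — Type: Im(Z) = 8859 ⇒ lagging (phase φ = 83.1°).

PF = 0.1199 (lagging, φ = 83.1°)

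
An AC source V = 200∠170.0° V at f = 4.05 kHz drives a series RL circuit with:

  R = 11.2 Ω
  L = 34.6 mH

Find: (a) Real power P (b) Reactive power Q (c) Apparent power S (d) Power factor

Step 1 — Angular frequency: ω = 2π·f = 2π·4050 = 2.545e+04 rad/s.
Step 2 — Component impedances:
  R: Z = R = 11.2 Ω
  L: Z = jωL = j·2.545e+04·0.0346 = 0 + j880.5 Ω
Step 3 — Series combination: Z_total = R + L = 11.2 + j880.5 Ω = 880.5∠89.3° Ω.
Step 4 — Source phasor: V = 200∠170.0° V = -197 + j34.73 V.
Step 5 — Current: I = V / Z = 0.03659 + j0.2242 A = 0.2271∠80.7° A.
Step 6 — Complex power: S = V·I* = 0.5778 + j45.42 VA.
Step 7 — Real power: P = Re(S) = 0.5778 W.
Step 8 — Reactive power: Q = Im(S) = 45.42 VAR.
Step 9 — Apparent power: |S| = 45.43 VA.
Step 10 — Power factor: PF = P/|S| = 0.01272 (lagging).

(a) P = 0.5778 W  (b) Q = 45.42 VAR  (c) S = 45.43 VA  (d) PF = 0.01272 (lagging)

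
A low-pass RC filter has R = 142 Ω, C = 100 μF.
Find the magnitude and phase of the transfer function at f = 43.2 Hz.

Step 1 — Angular frequency: ω = 2π·43.2 = 271.4 rad/s.
Step 2 — Transfer function: H(jω) = 1/(1 + jωRC).
Step 3 — Denominator: 1 + jωRC = 1 + j·271.4·142·0.0001 = 1 + j3.854.
Step 4 — H = 0.06307 - j0.2431.
Step 5 — Magnitude: |H| = 0.2511 (-12.0 dB); phase: φ = -75.5°.

|H| = 0.2511 (-12.0 dB), φ = -75.5°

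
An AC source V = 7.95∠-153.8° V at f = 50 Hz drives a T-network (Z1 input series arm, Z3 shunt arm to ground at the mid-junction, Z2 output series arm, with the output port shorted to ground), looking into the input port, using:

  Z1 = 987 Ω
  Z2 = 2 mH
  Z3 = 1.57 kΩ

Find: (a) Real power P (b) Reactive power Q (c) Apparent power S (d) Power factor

Step 1 — Angular frequency: ω = 2π·f = 2π·50 = 314.2 rad/s.
Step 2 — Component impedances:
  Z1: Z = R = 987 Ω
  Z2: Z = jωL = j·314.2·0.002 = 0 + j0.6283 Ω
  Z3: Z = R = 1570 Ω
Step 3 — With the output port shorted to ground, the output series arm Z2 runs from the junction to ground; the shunt arm Z3 also runs from the junction to ground. They appear in parallel: Z3 || Z2 = 0.0002515 + j0.6283 Ω.
Step 4 — Series with input arm Z1: Z_in = Z1 + (Z3 || Z2) = 987 + j0.6283 Ω = 987∠0.0° Ω.
Step 5 — Source phasor: V = 7.95∠-153.8° V = -7.133 - j3.51 V.
Step 6 — Current: I = V / Z = -0.007229 - j0.003552 A = 0.008055∠-153.8° A.
Step 7 — Complex power: S = V·I* = 0.06403 + j4.076e-05 VA.
Step 8 — Real power: P = Re(S) = 0.06403 W.
Step 9 — Reactive power: Q = Im(S) = 4.076e-05 VAR.
Step 10 — Apparent power: |S| = 0.06403 VA.
Step 11 — Power factor: PF = P/|S| = 1 (lagging).

(a) P = 0.06403 W  (b) Q = 4.076e-05 VAR  (c) S = 0.06403 VA  (d) PF = 1 (lagging)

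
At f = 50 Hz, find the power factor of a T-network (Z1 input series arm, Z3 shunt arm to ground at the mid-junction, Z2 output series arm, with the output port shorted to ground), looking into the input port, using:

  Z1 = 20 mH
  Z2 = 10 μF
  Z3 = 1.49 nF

Step 1 — Angular frequency: ω = 2π·f = 2π·50 = 314.2 rad/s.
Step 2 — Component impedances:
  Z1: Z = jωL = j·314.2·0.02 = 0 + j6.283 Ω
  Z2: Z = 1/(jωC) = -j/(ω·C) = 0 - j318.3 Ω
  Z3: Z = 1/(jωC) = -j/(ω·C) = 0 - j2.136e+06 Ω
Step 3 — With the output port shorted to ground, the output series arm Z2 runs from the junction to ground; the shunt arm Z3 also runs from the junction to ground. They appear in parallel: Z3 || Z2 = 0 - j318.3 Ω.
Step 4 — Series with input arm Z1: Z_in = Z1 + (Z3 || Z2) = 0 - j312 Ω = 312∠-90.0° Ω.
Step 5 — Power factor: PF = cos(φ) = Re(Z)/|Z| = 0/312 = 0.
Step 6 — Type: Im(Z) = -312 ⇒ leading (phase φ = -90.0°).

PF = 0 (leading, φ = -90.0°)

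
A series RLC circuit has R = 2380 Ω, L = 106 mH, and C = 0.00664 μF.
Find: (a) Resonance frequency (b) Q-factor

Step 1 — Resonance condition Im(Z)=0 gives ω₀ = 1/√(LC).
Step 2 — ω₀ = 1/√(0.106·6.64e-09) = 3.769e+04 rad/s.
Step 3 — f₀ = ω₀/(2π) = 5999 Hz.
Step 4 — Series Q: Q = ω₀L/R = 3.769e+04·0.106/2380 = 1.679.

(a) f₀ = 5999 Hz  (b) Q = 1.679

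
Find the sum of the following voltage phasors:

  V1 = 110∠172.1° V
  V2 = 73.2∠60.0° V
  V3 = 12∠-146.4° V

Step 1 — Convert each phasor to rectangular form:
  V1 = 110·(cos(172.1°) + j·sin(172.1°)) = -109 + j15.12 V
  V2 = 73.2·(cos(60.0°) + j·sin(60.0°)) = 36.6 + j63.39 V
  V3 = 12·(cos(-146.4°) + j·sin(-146.4°)) = -9.995 - j6.641 V
Step 2 — Sum components: V_total = -82.35 + j71.87 V.
Step 3 — Convert to polar: |V_total| = 109.3 V, ∠V_total = 138.9°.

V_total = 109.3∠138.9° V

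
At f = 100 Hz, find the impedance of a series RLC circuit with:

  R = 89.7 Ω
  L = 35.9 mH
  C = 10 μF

Step 1 — Angular frequency: ω = 2π·f = 2π·100 = 628.3 rad/s.
Step 2 — Component impedances:
  R: Z = R = 89.7 Ω
  L: Z = jωL = j·628.3·0.0359 = 0 + j22.56 Ω
  C: Z = 1/(jωC) = -j/(ω·C) = 0 - j159.2 Ω
Step 3 — Series combination: Z_total = R + L + C = 89.7 - j136.6 Ω = 163.4∠-56.7° Ω.

Z = 89.7 - j136.6 Ω = 163.4∠-56.7° Ω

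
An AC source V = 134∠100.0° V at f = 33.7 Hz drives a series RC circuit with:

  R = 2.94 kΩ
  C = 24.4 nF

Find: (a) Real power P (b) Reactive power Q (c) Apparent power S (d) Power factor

Step 1 — Angular frequency: ω = 2π·f = 2π·33.7 = 211.7 rad/s.
Step 2 — Component impedances:
  R: Z = R = 2940 Ω
  C: Z = 1/(jωC) = -j/(ω·C) = 0 - j1.936e+05 Ω
Step 3 — Series combination: Z_total = R + C = 2940 - j1.936e+05 Ω = 1.936e+05∠-89.1° Ω.
Step 4 — Source phasor: V = 134∠100.0° V = -23.27 + j132 V.
Step 5 — Current: I = V / Z = -0.0006835 - j0.0001098 A = 0.0006922∠-170.9° A.
Step 6 — Complex power: S = V·I* = 0.001409 - j0.09275 VA.
Step 7 — Real power: P = Re(S) = 0.001409 W.
Step 8 — Reactive power: Q = Im(S) = -0.09275 VAR.
Step 9 — Apparent power: |S| = 0.09276 VA.
Step 10 — Power factor: PF = P/|S| = 0.01519 (leading).

(a) P = 0.001409 W  (b) Q = -0.09275 VAR  (c) S = 0.09276 VA  (d) PF = 0.01519 (leading)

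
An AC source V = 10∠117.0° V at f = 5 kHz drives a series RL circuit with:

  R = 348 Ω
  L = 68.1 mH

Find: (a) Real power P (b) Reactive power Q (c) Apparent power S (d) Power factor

Step 1 — Angular frequency: ω = 2π·f = 2π·5000 = 3.142e+04 rad/s.
Step 2 — Component impedances:
  R: Z = R = 348 Ω
  L: Z = jωL = j·3.142e+04·0.0681 = 0 + j2139 Ω
Step 3 — Series combination: Z_total = R + L = 348 + j2139 Ω = 2168∠80.8° Ω.
Step 4 — Source phasor: V = 10∠117.0° V = -4.54 + j8.91 V.
Step 5 — Current: I = V / Z = 0.003721 + j0.002727 A = 0.004614∠36.2° A.
Step 6 — Complex power: S = V·I* = 0.007407 + j0.04554 VA.
Step 7 — Real power: P = Re(S) = 0.007407 W.
Step 8 — Reactive power: Q = Im(S) = 0.04554 VAR.
Step 9 — Apparent power: |S| = 0.04614 VA.
Step 10 — Power factor: PF = P/|S| = 0.1606 (lagging).

(a) P = 0.007407 W  (b) Q = 0.04554 VAR  (c) S = 0.04614 VA  (d) PF = 0.1606 (lagging)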